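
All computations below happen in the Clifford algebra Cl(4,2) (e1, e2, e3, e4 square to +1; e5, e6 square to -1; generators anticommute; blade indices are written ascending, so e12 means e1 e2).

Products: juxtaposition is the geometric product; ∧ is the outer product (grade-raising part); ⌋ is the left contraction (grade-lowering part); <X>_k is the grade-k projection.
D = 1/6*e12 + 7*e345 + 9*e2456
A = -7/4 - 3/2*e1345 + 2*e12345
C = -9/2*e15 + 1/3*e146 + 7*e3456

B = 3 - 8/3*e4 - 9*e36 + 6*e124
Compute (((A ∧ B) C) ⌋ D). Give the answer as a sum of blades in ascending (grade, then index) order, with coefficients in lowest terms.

step 1: -21/4 + 14/3*e4 + 63/4*e36 - 21/2*e124 - 9/2*e1345 + 6*e12345
step 2: 189/8*e15 - 595/18*e16 - 7/2*e26 + 81/4*e34 + 441/4*e45 + 42*e126 + 21/4*e134 + 21*e145 - 7/4*e146 + 27*e234 + 189/4*e245 - 205/6*e356 + 567/8*e1356 - 2*e2356 - 147/4*e3456 + 147/2*e12356
step 3: 3087/4*e3 - 567/4*e5 + 1701/4*e6 + 3969/4*e26 - 63/2*e45
Answer: 3087/4*e3 - 567/4*e5 + 1701/4*e6 + 3969/4*e26 - 63/2*e45


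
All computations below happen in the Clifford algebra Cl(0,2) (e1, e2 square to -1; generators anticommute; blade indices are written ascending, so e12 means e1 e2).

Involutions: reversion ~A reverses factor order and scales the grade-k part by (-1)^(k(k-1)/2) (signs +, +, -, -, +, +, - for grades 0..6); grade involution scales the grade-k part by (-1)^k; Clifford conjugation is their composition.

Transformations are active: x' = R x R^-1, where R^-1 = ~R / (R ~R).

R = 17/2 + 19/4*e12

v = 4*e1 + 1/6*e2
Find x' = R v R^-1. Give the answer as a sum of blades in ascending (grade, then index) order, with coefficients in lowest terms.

~R = 17/2 - 19/4*e12, and R ~R = 1517/16, so R^-1 = ~R / (1517/16).
R v = 797/24*e1 + 245/12*e2
Answer: 8894/4551*e1 + 10601/3034*e2


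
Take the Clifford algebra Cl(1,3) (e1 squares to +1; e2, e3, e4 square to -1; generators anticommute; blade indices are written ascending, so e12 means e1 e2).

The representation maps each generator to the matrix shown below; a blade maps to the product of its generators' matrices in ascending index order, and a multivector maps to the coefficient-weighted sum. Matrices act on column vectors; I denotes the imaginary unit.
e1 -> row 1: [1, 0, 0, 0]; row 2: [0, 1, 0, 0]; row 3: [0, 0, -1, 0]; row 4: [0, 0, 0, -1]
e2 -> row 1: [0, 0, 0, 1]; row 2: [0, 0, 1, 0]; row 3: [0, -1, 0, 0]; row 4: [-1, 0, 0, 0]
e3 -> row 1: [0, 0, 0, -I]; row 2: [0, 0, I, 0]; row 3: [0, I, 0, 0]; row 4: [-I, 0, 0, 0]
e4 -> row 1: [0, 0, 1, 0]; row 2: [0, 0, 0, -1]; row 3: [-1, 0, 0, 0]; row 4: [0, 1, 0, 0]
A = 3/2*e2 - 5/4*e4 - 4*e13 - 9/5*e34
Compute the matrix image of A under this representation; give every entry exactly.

Bivector images (products of the table entries): rho(e13) = rho(e1)rho(e3) = row 1: [0, 0, 0, -I]; row 2: [0, 0, I, 0]; row 3: [0, -I, 0, 0]; row 4: [I, 0, 0, 0]; rho(e34) = rho(e3)rho(e4) = row 1: [0, -I, 0, 0]; row 2: [-I, 0, 0, 0]; row 3: [0, 0, 0, -I]; row 4: [0, 0, -I, 0].
M = (3/2)*rho(e2) + (-5/4)*rho(e4) + (-4)*rho(e13) + (-9/5)*rho(e34), summed entrywise:
Answer: row 1: [0, 9*I/5, -5/4, 3/2 + 4*I]; row 2: [9*I/5, 0, 3/2 - 4*I, 5/4]; row 3: [5/4, -3/2 + 4*I, 0, 9*I/5]; row 4: [-3/2 - 4*I, -5/4, 9*I/5, 0]


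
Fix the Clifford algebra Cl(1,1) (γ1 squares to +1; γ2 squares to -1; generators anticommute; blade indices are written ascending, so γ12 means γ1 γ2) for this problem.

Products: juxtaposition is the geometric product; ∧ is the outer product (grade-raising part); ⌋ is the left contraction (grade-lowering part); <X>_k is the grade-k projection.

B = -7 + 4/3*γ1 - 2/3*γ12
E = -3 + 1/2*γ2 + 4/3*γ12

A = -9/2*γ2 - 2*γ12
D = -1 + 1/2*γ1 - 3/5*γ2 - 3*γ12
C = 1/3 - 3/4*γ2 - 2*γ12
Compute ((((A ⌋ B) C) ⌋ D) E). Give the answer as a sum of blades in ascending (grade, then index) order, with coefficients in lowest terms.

step 1: 4/3 + 3*γ1
step 2: 4/9 + γ1 - 7*γ2 - 59/12*γ12
step 3: 1909/180 + 191/9*γ1 - 49/15*γ2 - 4/3*γ12
step 4: -5753/180 - 3031/45*γ1 + 46871/1080*γ2 + 7763/270*γ12
Answer: -5753/180 - 3031/45*γ1 + 46871/1080*γ2 + 7763/270*γ12


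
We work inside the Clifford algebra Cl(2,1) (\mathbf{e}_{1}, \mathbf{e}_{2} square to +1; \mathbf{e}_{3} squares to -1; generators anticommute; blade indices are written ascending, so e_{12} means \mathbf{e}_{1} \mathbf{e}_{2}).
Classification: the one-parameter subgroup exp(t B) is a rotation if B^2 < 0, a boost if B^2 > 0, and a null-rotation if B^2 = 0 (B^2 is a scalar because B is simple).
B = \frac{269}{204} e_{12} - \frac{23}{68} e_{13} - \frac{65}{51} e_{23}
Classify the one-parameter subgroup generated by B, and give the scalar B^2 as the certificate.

B^2 term by term: the squares give (\frac{269}{204})^2*(e_{12})^2 + (-\frac{23}{68})^2*(e_{13})^2 + (-\frac{65}{51})^2*(e_{23})^2 = \frac{72361}{41616}*(-1) + \frac{529}{4624}*(+1) + \frac{4225}{2601}*(+1) = 0 (each basis 2-blade squares to minus the product of its generators' squares); cross terms between blades sharing an index anticommute and cancel. So B^2 = 0.
Answer: null-rotation, certificate B^2 = 0. The class reads off the invariant scalar 0 directly.


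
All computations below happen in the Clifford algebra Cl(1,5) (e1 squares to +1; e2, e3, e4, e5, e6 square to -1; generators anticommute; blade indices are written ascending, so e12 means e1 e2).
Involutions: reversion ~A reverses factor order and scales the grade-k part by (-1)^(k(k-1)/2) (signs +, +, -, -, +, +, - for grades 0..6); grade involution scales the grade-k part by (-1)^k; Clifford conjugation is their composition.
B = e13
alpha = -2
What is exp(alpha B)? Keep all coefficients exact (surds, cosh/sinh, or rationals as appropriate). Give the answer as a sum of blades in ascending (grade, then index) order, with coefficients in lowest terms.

B^2 = (1)^2*(e13)^2 = 1*(+1) = 1 (a basis 2-blade squares to minus the product of its generators' squares).
B^2 = 1 — hyperbolic case — the even/odd split gives cosh and sinh: l = 1, alpha*l = -2, so exp(alpha B) = cosh(-2) + (sinh(-2)/1)*B = cosh(2) + (-sinh(2))*B.
Answer: cosh(2) - sinh(2)*e13


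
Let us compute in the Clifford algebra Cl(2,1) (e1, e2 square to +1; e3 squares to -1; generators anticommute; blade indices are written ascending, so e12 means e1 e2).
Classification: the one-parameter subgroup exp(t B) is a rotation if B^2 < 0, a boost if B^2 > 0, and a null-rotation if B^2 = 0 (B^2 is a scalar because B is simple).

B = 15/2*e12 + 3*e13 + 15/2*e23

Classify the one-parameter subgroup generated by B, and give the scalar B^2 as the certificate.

B^2 term by term: the squares give (15/2)^2*(e12)^2 + (3)^2*(e13)^2 + (15/2)^2*(e23)^2 = 225/4*(-1) + 9*(+1) + 225/4*(+1) = 9 (each basis 2-blade squares to minus the product of its generators' squares); cross terms between blades sharing an index anticommute and cancel. So B^2 = 9.
Answer: boost, certificate B^2 = 9. Note: conjugating B changes its blade decomposition but never the scalar B^2 = 9, whose sign settles the classification.


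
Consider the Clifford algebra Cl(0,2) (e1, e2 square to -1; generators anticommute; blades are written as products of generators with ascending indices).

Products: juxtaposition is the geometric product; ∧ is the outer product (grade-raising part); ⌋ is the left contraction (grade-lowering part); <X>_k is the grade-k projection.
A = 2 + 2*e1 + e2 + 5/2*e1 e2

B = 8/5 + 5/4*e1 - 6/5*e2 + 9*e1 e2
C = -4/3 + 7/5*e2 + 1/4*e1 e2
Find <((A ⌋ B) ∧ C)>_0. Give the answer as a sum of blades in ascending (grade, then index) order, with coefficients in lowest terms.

step 1: -103/5 + 23/2*e1 - 102/5*e2 + 18*e1 e2
step 2: 412/15 - 46/3*e1 - 41/25*e2 - 261/20*e1 e2
step 3: 412/15
Answer: 412/15


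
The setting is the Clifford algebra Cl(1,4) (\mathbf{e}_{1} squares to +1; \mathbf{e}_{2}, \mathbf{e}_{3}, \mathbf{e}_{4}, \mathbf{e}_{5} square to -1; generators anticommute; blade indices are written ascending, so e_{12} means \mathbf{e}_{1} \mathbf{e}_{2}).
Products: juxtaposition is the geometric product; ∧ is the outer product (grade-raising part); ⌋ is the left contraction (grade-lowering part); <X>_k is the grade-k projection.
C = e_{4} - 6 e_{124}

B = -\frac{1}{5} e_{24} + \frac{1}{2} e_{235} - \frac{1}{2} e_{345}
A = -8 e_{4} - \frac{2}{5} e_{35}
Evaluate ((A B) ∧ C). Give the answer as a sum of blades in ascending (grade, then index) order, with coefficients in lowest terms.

step 1: \frac{9}{5} e_{2} + \frac{1}{5} e_{4} + 4 e_{35} - \frac{102}{25} e_{2345}
step 2: \frac{9}{5} e_{24} - 4 e_{345} + 24 e_{12345}
Answer: \frac{9}{5} e_{24} - 4 e_{345} + 24 e_{12345}


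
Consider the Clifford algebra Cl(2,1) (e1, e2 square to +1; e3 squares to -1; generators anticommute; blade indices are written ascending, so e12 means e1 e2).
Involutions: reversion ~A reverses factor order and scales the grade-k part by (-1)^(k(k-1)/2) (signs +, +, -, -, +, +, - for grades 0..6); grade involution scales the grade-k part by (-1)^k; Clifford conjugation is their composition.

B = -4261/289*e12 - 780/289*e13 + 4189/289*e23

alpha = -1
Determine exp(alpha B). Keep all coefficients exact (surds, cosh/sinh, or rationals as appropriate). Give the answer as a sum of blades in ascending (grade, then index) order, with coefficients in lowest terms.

B^2 term by term: the squares give (-4261/289)^2*(e12)^2 + (-780/289)^2*(e13)^2 + (4189/289)^2*(e23)^2 = 18156121/83521*(-1) + 608400/83521*(+1) + 17547721/83521*(+1) = 0 (each basis 2-blade squares to minus the product of its generators' squares); cross terms between blades sharing an index anticommute and cancel. So B^2 = 0.
B^2 = 0, and the exponential is exactly linear here: exp(alpha B) = 1 + alpha B (parabolic case).
Answer: 1 + 4261/289*e12 + 780/289*e13 - 4189/289*e23


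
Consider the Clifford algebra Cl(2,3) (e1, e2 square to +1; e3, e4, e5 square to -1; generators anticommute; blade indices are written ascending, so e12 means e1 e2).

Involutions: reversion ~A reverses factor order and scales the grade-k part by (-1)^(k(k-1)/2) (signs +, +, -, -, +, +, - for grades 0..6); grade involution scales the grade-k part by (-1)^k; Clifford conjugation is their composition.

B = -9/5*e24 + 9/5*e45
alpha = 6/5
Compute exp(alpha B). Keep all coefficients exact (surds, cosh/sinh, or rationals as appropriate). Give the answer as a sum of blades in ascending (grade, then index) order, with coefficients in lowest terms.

B^2 term by term: the squares give (-9/5)^2*(e24)^2 + (9/5)^2*(e45)^2 = 81/25*(+1) + 81/25*(-1) = 0 (each basis 2-blade squares to minus the product of its generators' squares); cross terms between blades sharing an index anticommute and cancel. So B^2 = 0.
B^2 = 0, hence only two terms survive: exp(alpha B) = 1 + alpha B (parabolic case).
Answer: 1 - 54/25*e24 + 54/25*e45


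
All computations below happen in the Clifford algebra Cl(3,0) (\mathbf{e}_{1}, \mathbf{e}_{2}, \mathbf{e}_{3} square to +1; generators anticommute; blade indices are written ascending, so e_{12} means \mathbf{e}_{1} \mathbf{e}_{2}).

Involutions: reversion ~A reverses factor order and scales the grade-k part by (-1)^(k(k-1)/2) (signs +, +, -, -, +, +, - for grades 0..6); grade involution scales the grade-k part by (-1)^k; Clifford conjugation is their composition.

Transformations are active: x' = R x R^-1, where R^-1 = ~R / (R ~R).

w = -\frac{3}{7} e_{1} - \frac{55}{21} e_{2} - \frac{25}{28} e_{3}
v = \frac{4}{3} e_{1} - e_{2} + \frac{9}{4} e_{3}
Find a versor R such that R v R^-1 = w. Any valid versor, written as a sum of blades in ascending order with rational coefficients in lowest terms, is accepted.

Take R = v + w = \frac{19}{21} e_{1} - \frac{76}{21} e_{2} + \frac{19}{14} e_{3}. Because q(v) = q(w) = \frac{1129}{144}, conjugation by R sends v exactly to w.
Answer: \frac{19}{21} e_{1} - \frac{76}{21} e_{2} + \frac{19}{14} e_{3}


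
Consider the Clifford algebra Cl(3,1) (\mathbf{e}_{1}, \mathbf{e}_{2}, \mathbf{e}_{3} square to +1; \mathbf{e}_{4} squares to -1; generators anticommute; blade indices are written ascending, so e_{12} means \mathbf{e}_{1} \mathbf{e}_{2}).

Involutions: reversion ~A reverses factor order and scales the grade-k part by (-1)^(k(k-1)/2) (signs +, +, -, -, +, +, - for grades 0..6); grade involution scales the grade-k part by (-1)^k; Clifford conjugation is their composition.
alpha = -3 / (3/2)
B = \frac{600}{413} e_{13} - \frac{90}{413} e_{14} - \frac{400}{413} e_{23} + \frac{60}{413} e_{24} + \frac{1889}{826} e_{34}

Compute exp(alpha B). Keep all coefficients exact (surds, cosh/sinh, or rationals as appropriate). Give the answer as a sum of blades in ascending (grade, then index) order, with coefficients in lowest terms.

B^2 term by term: the squares give (\frac{600}{413})^2*(e_{13})^2 + (-\frac{90}{413})^2*(e_{14})^2 + (-\frac{400}{413})^2*(e_{23})^2 + (\frac{60}{413})^2*(e_{24})^2 + (\frac{1889}{826})^2*(e_{34})^2 = \frac{360000}{170569}*(-1) + \frac{8100}{170569}*(+1) + \frac{160000}{170569}*(-1) + \frac{3600}{170569}*(+1) + \frac{3568321}{682276}*(+1) = \frac{9}{4} (each basis 2-blade squares to minus the product of its generators' squares); cross terms between blades sharing an index anticommute and cancel; the commuting (index-disjoint) pairs give grade-4 terms 2*c*c'*(blade product), which cancel blade by blade — e_{1234}: -\frac{72000}{170569} + \frac{72000}{170569} = 0 — confirming B is simple. So B^2 = \frac{9}{4}.
B^2 = \frac{9}{4} — since the square is positive, the closed form is hyperbolic: l = \frac{3}{2}, alpha*l = -3, so exp(alpha B) = cosh(-3) + (sinh(-3)/(\frac{3}{2}))*B = \cosh{\left(3 \right)} + (- \frac{2 \sinh{\left(3 \right)}}{3})*B.
Answer: \cosh{\left(3 \right)} - \frac{400 \sinh{\left(3 \right)}}{413} e_{13} + \frac{60 \sinh{\left(3 \right)}}{413} e_{14} + \frac{800 \sinh{\left(3 \right)}}{1239} e_{23} - \frac{40 \sinh{\left(3 \right)}}{413} e_{24} - \frac{1889 \sinh{\left(3 \right)}}{1239} e_{34}


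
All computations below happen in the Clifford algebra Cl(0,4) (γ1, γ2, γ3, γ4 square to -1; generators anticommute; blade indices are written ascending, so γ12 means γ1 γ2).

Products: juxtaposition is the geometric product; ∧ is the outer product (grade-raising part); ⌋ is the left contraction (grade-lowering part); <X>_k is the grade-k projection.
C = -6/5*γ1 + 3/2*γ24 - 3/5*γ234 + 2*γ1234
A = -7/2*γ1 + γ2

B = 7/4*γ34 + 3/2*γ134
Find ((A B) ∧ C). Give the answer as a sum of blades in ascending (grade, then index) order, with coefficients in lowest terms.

step 1: 21/4*γ34 - 49/8*γ134 + 7/4*γ234 - 3/2*γ1234
step 2: -63/10*γ134 + 21/10*γ1234
Answer: -63/10*γ134 + 21/10*γ1234


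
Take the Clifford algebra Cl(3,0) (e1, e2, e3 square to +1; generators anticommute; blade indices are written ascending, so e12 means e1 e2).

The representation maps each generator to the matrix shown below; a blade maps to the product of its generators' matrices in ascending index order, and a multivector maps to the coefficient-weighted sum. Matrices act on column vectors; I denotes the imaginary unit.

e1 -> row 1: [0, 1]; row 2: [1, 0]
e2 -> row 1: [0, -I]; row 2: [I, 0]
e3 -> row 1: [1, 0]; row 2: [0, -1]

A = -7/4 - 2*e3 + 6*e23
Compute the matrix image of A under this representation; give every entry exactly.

Bivector images (products of the table entries): rho(e23) = rho(e2)rho(e3) = row 1: [0, I]; row 2: [I, 0].
M = (-7/4)*1 + (-2)*rho(e3) + (6)*rho(e23), summed entrywise (1 is the identity matrix):
Answer: row 1: [-15/4, 6*I]; row 2: [6*I, 1/4]


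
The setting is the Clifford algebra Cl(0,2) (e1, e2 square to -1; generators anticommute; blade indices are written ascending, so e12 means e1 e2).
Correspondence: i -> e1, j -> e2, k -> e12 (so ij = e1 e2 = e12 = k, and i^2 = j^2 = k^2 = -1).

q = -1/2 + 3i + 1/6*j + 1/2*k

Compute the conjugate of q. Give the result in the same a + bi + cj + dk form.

In blades: q = -1/2 + 3*e1 + 1/6*e2 + 1/2*e12.
Conjugation here is Clifford conjugation: the scalar is fixed and the grade-1 and grade-2 blades all flip sign, giving -1/2 - 3*e1 - 1/6*e2 - 1/2*e12; translating back:
Answer: -1/2 - 3i - 1/6*j - 1/2*k


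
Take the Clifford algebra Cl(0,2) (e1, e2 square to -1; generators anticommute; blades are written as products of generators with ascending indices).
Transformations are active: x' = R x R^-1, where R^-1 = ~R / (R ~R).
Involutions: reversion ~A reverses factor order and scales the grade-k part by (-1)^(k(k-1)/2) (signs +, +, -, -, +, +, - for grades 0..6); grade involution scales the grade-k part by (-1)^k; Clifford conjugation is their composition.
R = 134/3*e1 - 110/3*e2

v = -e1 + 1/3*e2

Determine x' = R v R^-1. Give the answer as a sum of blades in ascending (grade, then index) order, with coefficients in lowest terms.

~R = 134/3*e1 - 110/3*e2, and R ~R = -30056/9, so R^-1 = ~R / (-30056/9).
R v = 512/9 - 196/9*e1 e2
Answer: -5881/11271*e1 + 3441/3757*e2


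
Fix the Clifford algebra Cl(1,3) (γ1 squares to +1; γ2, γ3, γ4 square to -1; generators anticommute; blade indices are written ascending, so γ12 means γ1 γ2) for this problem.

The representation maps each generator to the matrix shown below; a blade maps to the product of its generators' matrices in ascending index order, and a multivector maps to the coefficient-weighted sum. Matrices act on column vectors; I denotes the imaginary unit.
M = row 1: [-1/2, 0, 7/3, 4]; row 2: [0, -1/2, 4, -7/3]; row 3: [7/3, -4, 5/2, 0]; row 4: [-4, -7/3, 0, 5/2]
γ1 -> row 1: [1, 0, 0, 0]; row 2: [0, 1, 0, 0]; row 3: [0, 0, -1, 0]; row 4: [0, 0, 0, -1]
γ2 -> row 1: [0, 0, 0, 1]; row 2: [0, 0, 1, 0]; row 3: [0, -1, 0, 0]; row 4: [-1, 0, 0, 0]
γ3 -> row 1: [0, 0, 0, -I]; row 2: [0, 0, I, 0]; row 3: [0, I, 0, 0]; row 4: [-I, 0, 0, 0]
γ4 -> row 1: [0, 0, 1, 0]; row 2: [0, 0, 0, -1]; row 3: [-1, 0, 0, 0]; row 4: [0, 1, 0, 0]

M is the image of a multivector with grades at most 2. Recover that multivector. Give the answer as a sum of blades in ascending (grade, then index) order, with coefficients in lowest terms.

Method: the blade images are trace-orthogonal — tr(rho(e_A) rho(e_B)^-1) = 4 if A = B and 0 otherwise — and rho(e_A)^-1 = (e_A)^2 * rho(e_A) with (e_A)^2 = +1 or -1, so the coefficient of e_A in the preimage is (e_A)^2 * tr(M rho(e_A))/4.
Nonzero projections over blades of grade <= 2: 1: (1)^2 = +1, tr(M 1) = 4, coefficient 1; γ1: (γ1)^2 = +1, tr(M rho(γ1)) = -6, coefficient -3/2; γ2: (γ2)^2 = -1, tr(M rho(γ2)) = -16, coefficient 4; γ14: (γ14)^2 = +1, tr(M rho(γ14)) = 28/3, coefficient 7/3. Every other blade of grade <= 2 projects to 0.
Answer: 1 - 3/2*γ1 + 4*γ2 + 7/3*γ14


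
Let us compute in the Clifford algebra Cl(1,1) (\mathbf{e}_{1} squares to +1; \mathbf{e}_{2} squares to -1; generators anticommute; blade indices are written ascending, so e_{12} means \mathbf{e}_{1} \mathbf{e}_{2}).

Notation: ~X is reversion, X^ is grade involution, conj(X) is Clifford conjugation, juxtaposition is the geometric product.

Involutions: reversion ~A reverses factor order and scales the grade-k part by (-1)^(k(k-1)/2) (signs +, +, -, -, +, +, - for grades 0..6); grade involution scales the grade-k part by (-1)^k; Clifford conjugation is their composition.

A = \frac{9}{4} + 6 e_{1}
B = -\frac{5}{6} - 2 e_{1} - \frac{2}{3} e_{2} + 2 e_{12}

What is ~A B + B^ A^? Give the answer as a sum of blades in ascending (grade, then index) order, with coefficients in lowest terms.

first term: -\frac{111}{8} - \frac{19}{2} e_{1} + \frac{21}{2} e_{2} + \frac{1}{2} e_{12}
second term: -\frac{111}{8} + \frac{19}{2} e_{1} + \frac{27}{2} e_{2} + \frac{17}{2} e_{12}
Answer: -\frac{111}{4} + 24 e_{2} + 9 e_{12}


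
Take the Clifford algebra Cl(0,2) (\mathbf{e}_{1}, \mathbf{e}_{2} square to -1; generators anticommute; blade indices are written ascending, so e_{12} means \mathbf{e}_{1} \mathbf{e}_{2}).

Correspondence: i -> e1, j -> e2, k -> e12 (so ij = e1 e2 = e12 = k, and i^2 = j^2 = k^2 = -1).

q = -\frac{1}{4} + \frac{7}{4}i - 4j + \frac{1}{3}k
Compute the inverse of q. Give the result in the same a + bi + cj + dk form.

In blades: q = -\frac{1}{4} + \frac{7}{4} e_{1} - 4 e_{2} + \frac{1}{3} e_{12}.
With qbar = -\frac{1}{4} - \frac{7}{4} e_{1} + 4 e_{2} - \frac{1}{3} e_{12} (scalar fixed, mapped units negated), q qbar = \frac{1385}{72} (the sum of squared coefficients), so q^-1 = qbar / (\frac{1385}{72}) = -\frac{18}{1385} - \frac{126}{1385} e_{1} + \frac{288}{1385} e_{2} - \frac{24}{1385} e_{12}; translating back:
Answer: -\frac{18}{1385} - \frac{126}{1385}i + \frac{288}{1385}j - \frac{24}{1385}k


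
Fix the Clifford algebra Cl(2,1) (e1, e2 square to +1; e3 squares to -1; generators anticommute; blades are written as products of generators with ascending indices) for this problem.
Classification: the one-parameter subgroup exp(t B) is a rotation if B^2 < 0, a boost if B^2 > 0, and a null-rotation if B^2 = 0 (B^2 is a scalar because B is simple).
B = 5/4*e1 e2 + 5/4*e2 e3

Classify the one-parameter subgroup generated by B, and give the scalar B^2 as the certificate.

B^2 term by term: the squares give (5/4)^2*(e1 e2)^2 + (5/4)^2*(e2 e3)^2 = 25/16*(-1) + 25/16*(+1) = 0 (each basis 2-blade squares to minus the product of its generators' squares); cross terms between blades sharing an index anticommute and cancel. So B^2 = 0.
Answer: null-rotation, certificate B^2 = 0. No conjugation can change B^2 = 0; the sign gives the class.


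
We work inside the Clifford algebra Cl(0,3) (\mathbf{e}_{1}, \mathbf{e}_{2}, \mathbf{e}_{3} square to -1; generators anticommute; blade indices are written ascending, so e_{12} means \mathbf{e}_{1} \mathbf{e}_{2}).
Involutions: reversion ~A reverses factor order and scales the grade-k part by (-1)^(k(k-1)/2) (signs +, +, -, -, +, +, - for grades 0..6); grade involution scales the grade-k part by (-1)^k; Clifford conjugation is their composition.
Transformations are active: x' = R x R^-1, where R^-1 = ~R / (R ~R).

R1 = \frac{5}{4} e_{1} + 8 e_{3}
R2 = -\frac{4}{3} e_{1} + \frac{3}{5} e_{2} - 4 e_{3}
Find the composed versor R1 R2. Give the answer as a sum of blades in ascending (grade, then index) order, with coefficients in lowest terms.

Distribute over the terms of R1 (each basis-blade product reordered to ascending indices, repeated generators contracted through their squares):
(\frac{5}{4} e_{1}) R2 = \frac{5}{3} + \frac{3}{4} e_{12} - 5 e_{13}
(8 e_{3}) R2 = 32 + \frac{32}{3} e_{13} - \frac{24}{5} e_{23}
Summing the partial products and collecting blades:
Answer: \frac{101}{3} + \frac{3}{4} e_{12} + \frac{17}{3} e_{13} - \frac{24}{5} e_{23}


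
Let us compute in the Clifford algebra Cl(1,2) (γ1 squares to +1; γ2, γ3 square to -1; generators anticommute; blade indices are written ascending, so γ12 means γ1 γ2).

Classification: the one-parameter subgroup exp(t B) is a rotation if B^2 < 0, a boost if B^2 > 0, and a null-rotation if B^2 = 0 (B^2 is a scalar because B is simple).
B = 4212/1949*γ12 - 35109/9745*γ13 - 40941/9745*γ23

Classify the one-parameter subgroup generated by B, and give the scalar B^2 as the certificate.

B^2 term by term: the squares give (4212/1949)^2*(γ12)^2 + (-35109/9745)^2*(γ13)^2 + (-40941/9745)^2*(γ23)^2 = 17740944/3798601*(+1) + 1232641881/94965025*(+1) + 1676165481/94965025*(-1) = 0 (each basis 2-blade squares to minus the product of its generators' squares); cross terms between blades sharing an index anticommute and cancel. So B^2 = 0.
Answer: null-rotation, certificate B^2 = 0. Check the certificate: B^2 = 0, and that sign is decisive whatever form B takes.


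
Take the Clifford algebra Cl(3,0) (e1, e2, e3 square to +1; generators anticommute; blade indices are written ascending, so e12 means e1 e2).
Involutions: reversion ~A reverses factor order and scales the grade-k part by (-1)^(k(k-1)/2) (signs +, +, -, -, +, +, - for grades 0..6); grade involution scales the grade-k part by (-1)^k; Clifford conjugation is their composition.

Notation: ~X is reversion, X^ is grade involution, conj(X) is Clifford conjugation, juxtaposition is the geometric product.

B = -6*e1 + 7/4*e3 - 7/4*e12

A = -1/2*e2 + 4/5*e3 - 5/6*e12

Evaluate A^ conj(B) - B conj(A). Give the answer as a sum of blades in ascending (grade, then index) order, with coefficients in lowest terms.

first term: 343/120 - 7/8*e1 + 5*e2 - 3*e12 + 24/5*e13 - 7/8*e23 + 7/120*e123
second term: 7/120 - 7/8*e1 - 5*e2 - 3*e12 + 24/5*e13 - 7/8*e23 + 343/120*e123
Answer: 14/5 + 10*e2 - 14/5*e123


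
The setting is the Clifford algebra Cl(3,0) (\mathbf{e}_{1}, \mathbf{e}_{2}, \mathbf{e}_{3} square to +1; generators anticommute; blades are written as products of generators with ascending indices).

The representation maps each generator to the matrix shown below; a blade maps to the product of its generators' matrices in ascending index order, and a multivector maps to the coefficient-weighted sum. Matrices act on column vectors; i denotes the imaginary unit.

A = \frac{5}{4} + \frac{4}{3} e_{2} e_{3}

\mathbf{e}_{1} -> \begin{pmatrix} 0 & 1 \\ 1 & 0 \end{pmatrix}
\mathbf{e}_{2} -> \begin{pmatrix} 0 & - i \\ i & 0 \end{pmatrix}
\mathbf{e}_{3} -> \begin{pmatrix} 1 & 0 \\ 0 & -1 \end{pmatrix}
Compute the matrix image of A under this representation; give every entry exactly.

Bivector images (products of the table entries): rho(e_{2} e_{3}) = rho(\mathbf{e}_{2})rho(\mathbf{e}_{3}) = \begin{pmatrix} 0 & i \\ i & 0 \end{pmatrix}.
M = (\frac{5}{4})*1 + (\frac{4}{3})*rho(e_{2} e_{3}), summed entrywise (1 is the identity matrix):
Answer: \begin{pmatrix} \frac{5}{4} & \frac{4 i}{3} \\ \frac{4 i}{3} & \frac{5}{4} \end{pmatrix}


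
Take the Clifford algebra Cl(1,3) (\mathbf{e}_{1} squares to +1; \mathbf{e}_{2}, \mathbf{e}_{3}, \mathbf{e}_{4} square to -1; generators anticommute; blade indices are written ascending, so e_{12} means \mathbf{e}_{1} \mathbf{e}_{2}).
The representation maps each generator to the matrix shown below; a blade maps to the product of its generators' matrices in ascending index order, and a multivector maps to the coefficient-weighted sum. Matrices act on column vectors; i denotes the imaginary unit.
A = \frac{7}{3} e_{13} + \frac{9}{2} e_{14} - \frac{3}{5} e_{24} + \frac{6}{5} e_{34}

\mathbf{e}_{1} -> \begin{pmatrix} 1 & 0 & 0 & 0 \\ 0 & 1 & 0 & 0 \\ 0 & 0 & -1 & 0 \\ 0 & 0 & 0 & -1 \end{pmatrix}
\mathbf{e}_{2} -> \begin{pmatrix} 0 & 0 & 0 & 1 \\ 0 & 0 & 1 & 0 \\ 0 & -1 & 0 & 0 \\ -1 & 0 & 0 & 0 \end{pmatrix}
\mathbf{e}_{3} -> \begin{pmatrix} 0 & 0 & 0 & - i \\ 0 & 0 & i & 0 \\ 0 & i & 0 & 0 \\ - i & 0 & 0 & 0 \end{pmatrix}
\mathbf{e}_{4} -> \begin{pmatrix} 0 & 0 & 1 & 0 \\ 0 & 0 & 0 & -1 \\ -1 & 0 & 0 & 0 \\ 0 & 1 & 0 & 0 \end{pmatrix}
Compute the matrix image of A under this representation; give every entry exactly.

Bivector images (products of the table entries): rho(e_{13}) = rho(\mathbf{e}_{1})rho(\mathbf{e}_{3}) = \begin{pmatrix} 0 & 0 & 0 & - i \\ 0 & 0 & i & 0 \\ 0 & - i & 0 & 0 \\ i & 0 & 0 & 0 \end{pmatrix}; rho(e_{14}) = rho(\mathbf{e}_{1})rho(\mathbf{e}_{4}) = \begin{pmatrix} 0 & 0 & 1 & 0 \\ 0 & 0 & 0 & -1 \\ 1 & 0 & 0 & 0 \\ 0 & -1 & 0 & 0 \end{pmatrix}; rho(e_{24}) = rho(\mathbf{e}_{2})rho(\mathbf{e}_{4}) = \begin{pmatrix} 0 & 1 & 0 & 0 \\ -1 & 0 & 0 & 0 \\ 0 & 0 & 0 & 1 \\ 0 & 0 & -1 & 0 \end{pmatrix}; rho(e_{34}) = rho(\mathbf{e}_{3})rho(\mathbf{e}_{4}) = \begin{pmatrix} 0 & - i & 0 & 0 \\ - i & 0 & 0 & 0 \\ 0 & 0 & 0 & - i \\ 0 & 0 & - i & 0 \end{pmatrix}.
M = (\frac{7}{3})*rho(e_{13}) + (\frac{9}{2})*rho(e_{14}) + (-\frac{3}{5})*rho(e_{24}) + (\frac{6}{5})*rho(e_{34}), summed entrywise:
Answer: \begin{pmatrix} 0 & - \frac{3}{5} - \frac{6 i}{5} & \frac{9}{2} & - \frac{7 i}{3} \\ \frac{3}{5} - \frac{6 i}{5} & 0 & \frac{7 i}{3} & - \frac{9}{2} \\ \frac{9}{2} & - \frac{7 i}{3} & 0 & - \frac{3}{5} - \frac{6 i}{5} \\ \frac{7 i}{3} & - \frac{9}{2} & \frac{3}{5} - \frac{6 i}{5} & 0 \end{pmatrix}


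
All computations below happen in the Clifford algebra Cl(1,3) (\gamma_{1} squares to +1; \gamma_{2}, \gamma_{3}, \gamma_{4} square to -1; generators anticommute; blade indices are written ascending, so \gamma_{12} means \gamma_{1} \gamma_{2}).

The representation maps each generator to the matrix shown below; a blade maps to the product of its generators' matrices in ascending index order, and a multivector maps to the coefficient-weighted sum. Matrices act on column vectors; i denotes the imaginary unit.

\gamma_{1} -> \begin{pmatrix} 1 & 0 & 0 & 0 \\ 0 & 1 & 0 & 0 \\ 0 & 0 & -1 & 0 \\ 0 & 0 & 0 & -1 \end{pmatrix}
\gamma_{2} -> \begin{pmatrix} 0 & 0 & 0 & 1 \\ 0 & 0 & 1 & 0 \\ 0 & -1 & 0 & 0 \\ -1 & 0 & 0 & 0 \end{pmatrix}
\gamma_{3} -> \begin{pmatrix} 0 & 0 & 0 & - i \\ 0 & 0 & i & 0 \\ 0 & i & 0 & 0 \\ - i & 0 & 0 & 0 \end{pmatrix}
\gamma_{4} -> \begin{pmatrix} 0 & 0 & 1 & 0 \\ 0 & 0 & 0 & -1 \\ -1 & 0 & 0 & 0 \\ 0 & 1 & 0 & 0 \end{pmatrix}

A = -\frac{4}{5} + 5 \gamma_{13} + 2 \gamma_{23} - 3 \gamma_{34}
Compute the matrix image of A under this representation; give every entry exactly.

Bivector images (products of the table entries): rho(\gamma_{13}) = rho(\gamma_{1})rho(\gamma_{3}) = \begin{pmatrix} 0 & 0 & 0 & - i \\ 0 & 0 & i & 0 \\ 0 & - i & 0 & 0 \\ i & 0 & 0 & 0 \end{pmatrix}; rho(\gamma_{23}) = rho(\gamma_{2})rho(\gamma_{3}) = \begin{pmatrix} - i & 0 & 0 & 0 \\ 0 & i & 0 & 0 \\ 0 & 0 & - i & 0 \\ 0 & 0 & 0 & i \end{pmatrix}; rho(\gamma_{34}) = rho(\gamma_{3})rho(\gamma_{4}) = \begin{pmatrix} 0 & - i & 0 & 0 \\ - i & 0 & 0 & 0 \\ 0 & 0 & 0 & - i \\ 0 & 0 & - i & 0 \end{pmatrix}.
M = (-\frac{4}{5})*1 + (5)*rho(\gamma_{13}) + (2)*rho(\gamma_{23}) + (-3)*rho(\gamma_{34}), summed entrywise (1 is the identity matrix):
Answer: \begin{pmatrix} - \frac{4}{5} - 2 i & 3 i & 0 & - 5 i \\ 3 i & - \frac{4}{5} + 2 i & 5 i & 0 \\ 0 & - 5 i & - \frac{4}{5} - 2 i & 3 i \\ 5 i & 0 & 3 i & - \frac{4}{5} + 2 i \end{pmatrix}


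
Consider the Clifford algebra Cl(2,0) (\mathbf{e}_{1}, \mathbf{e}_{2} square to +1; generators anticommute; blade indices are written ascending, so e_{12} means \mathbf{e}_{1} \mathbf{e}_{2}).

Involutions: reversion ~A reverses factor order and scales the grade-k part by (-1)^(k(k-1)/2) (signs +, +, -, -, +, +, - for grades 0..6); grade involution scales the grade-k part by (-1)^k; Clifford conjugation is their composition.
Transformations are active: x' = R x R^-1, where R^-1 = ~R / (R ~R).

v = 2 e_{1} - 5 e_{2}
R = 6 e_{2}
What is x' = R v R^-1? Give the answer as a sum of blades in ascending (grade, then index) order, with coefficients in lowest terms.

~R = 6 e_{2}, and R ~R = 36, so R^-1 = ~R / (36).
R v = -30 - 12 e_{12}
Answer: -2 e_{1} - 5 e_{2}


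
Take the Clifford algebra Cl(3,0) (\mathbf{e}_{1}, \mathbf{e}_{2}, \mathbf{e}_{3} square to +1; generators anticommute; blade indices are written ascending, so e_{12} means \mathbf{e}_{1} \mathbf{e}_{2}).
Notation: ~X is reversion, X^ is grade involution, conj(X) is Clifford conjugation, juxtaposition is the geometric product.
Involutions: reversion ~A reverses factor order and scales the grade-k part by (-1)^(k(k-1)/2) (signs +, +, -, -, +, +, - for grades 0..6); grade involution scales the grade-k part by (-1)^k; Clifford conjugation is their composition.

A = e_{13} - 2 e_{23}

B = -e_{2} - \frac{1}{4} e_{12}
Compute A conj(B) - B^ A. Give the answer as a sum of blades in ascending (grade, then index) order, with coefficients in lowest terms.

first term: 2 e_{3} + \frac{1}{2} e_{13} + \frac{1}{4} e_{23} - e_{123}
second term: -2 e_{3} + \frac{1}{2} e_{13} + \frac{1}{4} e_{23} - e_{123}
Answer: 4 e_{3}


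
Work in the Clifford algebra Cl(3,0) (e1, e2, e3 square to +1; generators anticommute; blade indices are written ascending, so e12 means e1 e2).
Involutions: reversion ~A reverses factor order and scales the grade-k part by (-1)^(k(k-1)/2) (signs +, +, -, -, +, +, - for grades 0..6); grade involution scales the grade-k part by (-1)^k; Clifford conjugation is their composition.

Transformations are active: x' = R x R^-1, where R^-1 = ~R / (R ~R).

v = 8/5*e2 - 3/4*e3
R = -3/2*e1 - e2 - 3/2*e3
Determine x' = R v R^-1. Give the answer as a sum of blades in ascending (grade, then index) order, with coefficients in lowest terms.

~R = -3/2*e1 - e2 - 3/2*e3, and R ~R = 11/2, so R^-1 = ~R / (11/2).
R v = -19/40 - 12/5*e12 + 9/8*e13 + 63/20*e23
Answer: 57/220*e1 - 157/110*e2 + 111/110*e3


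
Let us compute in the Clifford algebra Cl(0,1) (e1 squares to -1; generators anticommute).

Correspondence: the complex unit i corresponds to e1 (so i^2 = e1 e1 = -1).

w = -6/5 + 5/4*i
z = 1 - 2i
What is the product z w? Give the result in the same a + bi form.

In blades: z = 1 - 2*e1, w = -6/5 + 5/4*e1.
Distribute z over w term by term (generator squares from the signature, products reordered to ascending indices): (1)*w = -6/5 + 5/4*e1; (-2*e1)*w = 5/2 + 12/5*e1.
Sum: 13/10 + 73/20*e1; translating back through the correspondence:
Answer: 13/10 + 73/20*i


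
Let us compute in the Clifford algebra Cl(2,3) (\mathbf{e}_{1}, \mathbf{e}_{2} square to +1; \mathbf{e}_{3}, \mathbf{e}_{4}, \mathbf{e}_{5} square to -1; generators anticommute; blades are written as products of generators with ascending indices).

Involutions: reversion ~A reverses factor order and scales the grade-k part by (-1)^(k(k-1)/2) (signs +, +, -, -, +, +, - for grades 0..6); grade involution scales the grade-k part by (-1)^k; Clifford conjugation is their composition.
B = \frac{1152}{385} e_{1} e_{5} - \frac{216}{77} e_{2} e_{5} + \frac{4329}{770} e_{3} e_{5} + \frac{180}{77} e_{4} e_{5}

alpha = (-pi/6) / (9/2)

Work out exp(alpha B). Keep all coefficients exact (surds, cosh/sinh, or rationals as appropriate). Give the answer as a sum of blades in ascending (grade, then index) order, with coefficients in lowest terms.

B^2 term by term: the squares give (\frac{1152}{385})^2*(e_{1} e_{5})^2 + (-\frac{216}{77})^2*(e_{2} e_{5})^2 + (\frac{4329}{770})^2*(e_{3} e_{5})^2 + (\frac{180}{77})^2*(e_{4} e_{5})^2 = \frac{1327104}{148225}*(+1) + \frac{46656}{5929}*(+1) + \frac{18740241}{592900}*(-1) + \frac{32400}{5929}*(-1) = -\frac{81}{4} (each basis 2-blade squares to minus the product of its generators' squares); cross terms between blades sharing an index anticommute and cancel. So B^2 = -\frac{81}{4}.
B^2 = -\frac{81}{4} — a negative square means the series sums to a rotation: l = \frac{9}{2}, alpha*l = - \frac{\pi}{6}, so exp(alpha B) = cos(- \frac{\pi}{6}) + (sin(- \frac{\pi}{6})/(\frac{9}{2}))*B = \frac{\sqrt{3}}{2} + (- \frac{1}{9})*B.
Answer: \frac{\sqrt{3}}{2} - \frac{128}{385} e_{1} e_{5} + \frac{24}{77} e_{2} e_{5} - \frac{481}{770} e_{3} e_{5} - \frac{20}{77} e_{4} e_{5}


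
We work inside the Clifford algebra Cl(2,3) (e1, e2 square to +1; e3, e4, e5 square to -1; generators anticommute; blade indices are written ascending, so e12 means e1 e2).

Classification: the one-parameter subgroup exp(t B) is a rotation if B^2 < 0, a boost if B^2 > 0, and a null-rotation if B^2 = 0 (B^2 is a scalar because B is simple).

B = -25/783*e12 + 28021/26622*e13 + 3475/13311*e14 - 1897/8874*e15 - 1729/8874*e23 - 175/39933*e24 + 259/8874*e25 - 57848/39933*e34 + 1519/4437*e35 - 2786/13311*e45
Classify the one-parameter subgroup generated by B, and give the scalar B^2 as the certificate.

B^2 term by term: the squares give (-25/783)^2*(e12)^2 + (28021/26622)^2*(e13)^2 + (3475/13311)^2*(e14)^2 + (-1897/8874)^2*(e15)^2 + (-1729/8874)^2*(e23)^2 + (-175/39933)^2*(e24)^2 + (259/8874)^2*(e25)^2 + (-57848/39933)^2*(e34)^2 + (1519/4437)^2*(e35)^2 + (-2786/13311)^2*(e45)^2 = 625/613089*(-1) + 785176441/708730884*(+1) + 12075625/177182721*(+1) + 3598609/78747876*(+1) + 2989441/78747876*(+1) + 30625/1594644489*(+1) + 67081/78747876*(+1) + 3346391104/1594644489*(-1) + 2307361/19686969*(-1) + 7761796/177182721*(-1) = -1 (each basis 2-blade squares to minus the product of its generators' squares); cross terms between blades sharing an index anticommute and cancel; the commuting (index-disjoint) pairs give grade-4 terms 2*c*c'*(blade product), which cancel blade by blade — e1234: 2892400/31267539 + 4903675/531548163 - 6008275/59060907 = 0; e1235: -75950/3474171 - 7257439/118121814 + 3279913/39373938 = 0; e1245: 139300/10422513 - 900025/59060907 + 331975/177182721 = 0; e1345: -78066506/177182721 - 10557050/59060907 + 109737656/177182721 = 0; e2345: 4816994/59060907 + 531650/177182721 - 14982632/177182721 = 0 — confirming B is simple. So B^2 = -1.
Answer: rotation, certificate B^2 = -1. Why this suffices: the scalar -1 survives any versor conjugation, so its sign alone determines the class however B is presented.


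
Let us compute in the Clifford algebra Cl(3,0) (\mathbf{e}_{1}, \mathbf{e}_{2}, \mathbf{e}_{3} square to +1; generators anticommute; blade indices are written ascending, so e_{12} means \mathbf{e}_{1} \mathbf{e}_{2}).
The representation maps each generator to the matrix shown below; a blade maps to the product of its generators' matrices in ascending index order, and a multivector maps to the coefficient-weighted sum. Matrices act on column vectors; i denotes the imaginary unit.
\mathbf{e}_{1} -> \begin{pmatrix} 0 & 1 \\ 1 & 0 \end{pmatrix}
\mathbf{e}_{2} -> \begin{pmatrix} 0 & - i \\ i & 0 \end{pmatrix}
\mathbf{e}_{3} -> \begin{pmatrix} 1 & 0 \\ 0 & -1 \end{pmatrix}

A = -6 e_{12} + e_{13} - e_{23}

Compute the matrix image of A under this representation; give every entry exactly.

Bivector images (products of the table entries): rho(e_{12}) = rho(\mathbf{e}_{1})rho(\mathbf{e}_{2}) = \begin{pmatrix} i & 0 \\ 0 & - i \end{pmatrix}; rho(e_{13}) = rho(\mathbf{e}_{1})rho(\mathbf{e}_{3}) = \begin{pmatrix} 0 & -1 \\ 1 & 0 \end{pmatrix}; rho(e_{23}) = rho(\mathbf{e}_{2})rho(\mathbf{e}_{3}) = \begin{pmatrix} 0 & i \\ i & 0 \end{pmatrix}.
M = (-6)*rho(e_{12}) + (1)*rho(e_{13}) + (-1)*rho(e_{23}), summed entrywise:
Answer: \begin{pmatrix} - 6 i & -1 - i \\ 1 - i & 6 i \end{pmatrix}


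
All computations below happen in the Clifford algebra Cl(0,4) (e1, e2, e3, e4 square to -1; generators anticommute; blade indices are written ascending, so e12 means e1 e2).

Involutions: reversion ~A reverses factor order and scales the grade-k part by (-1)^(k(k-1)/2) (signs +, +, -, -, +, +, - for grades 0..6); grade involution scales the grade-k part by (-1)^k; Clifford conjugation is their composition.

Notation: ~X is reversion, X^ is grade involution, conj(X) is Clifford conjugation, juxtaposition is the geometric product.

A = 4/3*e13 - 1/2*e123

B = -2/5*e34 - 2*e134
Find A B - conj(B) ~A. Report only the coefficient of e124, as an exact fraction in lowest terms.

first term: 8/3*e4 + 8/15*e14 + e24 - 1/5*e124
second term: -8/3*e4 - 8/15*e14 + e24 + 1/5*e124
Answer: -2/5


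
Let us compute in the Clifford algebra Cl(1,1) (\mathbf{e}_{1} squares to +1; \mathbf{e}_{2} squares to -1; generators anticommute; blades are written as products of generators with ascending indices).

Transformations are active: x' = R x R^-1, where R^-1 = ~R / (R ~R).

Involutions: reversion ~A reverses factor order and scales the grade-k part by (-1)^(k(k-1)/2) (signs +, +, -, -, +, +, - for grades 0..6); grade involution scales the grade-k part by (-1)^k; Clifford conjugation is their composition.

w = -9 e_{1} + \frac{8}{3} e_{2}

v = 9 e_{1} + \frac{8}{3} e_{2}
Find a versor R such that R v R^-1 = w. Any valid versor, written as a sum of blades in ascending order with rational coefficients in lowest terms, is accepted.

Why this works: both vectors square to \frac{665}{9}, so q(v) = q(w) and R = v + w = \frac{16}{3} e_{2} carries v to w — its own direction survives, the complement (v - w)/2 flips.
Answer: \frac{16}{3} e_{2}


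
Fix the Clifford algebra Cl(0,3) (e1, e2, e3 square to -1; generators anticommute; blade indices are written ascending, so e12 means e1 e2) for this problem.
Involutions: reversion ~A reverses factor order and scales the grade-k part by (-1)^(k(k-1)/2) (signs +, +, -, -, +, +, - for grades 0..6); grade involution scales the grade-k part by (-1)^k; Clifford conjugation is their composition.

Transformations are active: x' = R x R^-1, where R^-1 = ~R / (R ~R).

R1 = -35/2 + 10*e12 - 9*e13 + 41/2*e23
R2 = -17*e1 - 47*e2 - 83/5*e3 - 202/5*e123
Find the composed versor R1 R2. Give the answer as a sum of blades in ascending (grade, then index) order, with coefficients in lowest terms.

Distribute over the terms of R1 (each basis-blade product reordered to ascending indices, repeated generators contracted through their squares):
(-35/2) R2 = 595/2*e1 + 1645/2*e2 + 581/2*e3 + 707*e123
(10*e12) R2 = 470*e1 - 170*e2 + 404*e3 - 166*e123
(-9*e13) R2 = -747/5*e1 + 1818/5*e2 + 153*e3 - 423*e123
(41/2*e23) R2 = 4141/5*e1 + 3403/10*e2 - 1927/2*e3 - 697/2*e123
Summing the partial products and collecting blades:
Answer: 14463/10*e1 + 6782/5*e2 - 116*e3 - 461/2*e123
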